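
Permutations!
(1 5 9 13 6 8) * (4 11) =[0, 5, 2, 3, 11, 9, 8, 7, 1, 13, 10, 4, 12, 6] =(1 5 9 13 6 8)(4 11)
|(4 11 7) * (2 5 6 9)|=12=|(2 5 6 9)(4 11 7)|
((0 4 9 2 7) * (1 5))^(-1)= (0 7 2 9 4)(1 5)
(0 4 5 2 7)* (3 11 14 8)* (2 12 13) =[4, 1, 7, 11, 5, 12, 6, 0, 3, 9, 10, 14, 13, 2, 8] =(0 4 5 12 13 2 7)(3 11 14 8)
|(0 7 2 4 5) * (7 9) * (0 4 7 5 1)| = 10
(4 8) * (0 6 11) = (0 6 11)(4 8) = [6, 1, 2, 3, 8, 5, 11, 7, 4, 9, 10, 0]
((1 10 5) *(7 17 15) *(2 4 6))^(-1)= ((1 10 5)(2 4 6)(7 17 15))^(-1)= (1 5 10)(2 6 4)(7 15 17)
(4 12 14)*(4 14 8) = (14)(4 12 8) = [0, 1, 2, 3, 12, 5, 6, 7, 4, 9, 10, 11, 8, 13, 14]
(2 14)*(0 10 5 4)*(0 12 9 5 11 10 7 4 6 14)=(0 7 4 12 9 5 6 14 2)(10 11)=[7, 1, 0, 3, 12, 6, 14, 4, 8, 5, 11, 10, 9, 13, 2]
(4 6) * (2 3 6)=(2 3 6 4)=[0, 1, 3, 6, 2, 5, 4]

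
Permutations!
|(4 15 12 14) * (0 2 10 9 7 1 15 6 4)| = |(0 2 10 9 7 1 15 12 14)(4 6)| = 18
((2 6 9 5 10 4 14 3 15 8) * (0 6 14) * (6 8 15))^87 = (15)(0 5 3 8 10 6 2 4 9 14)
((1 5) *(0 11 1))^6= ((0 11 1 5))^6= (0 1)(5 11)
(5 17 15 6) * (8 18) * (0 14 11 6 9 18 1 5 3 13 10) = [14, 5, 2, 13, 4, 17, 3, 7, 1, 18, 0, 6, 12, 10, 11, 9, 16, 15, 8] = (0 14 11 6 3 13 10)(1 5 17 15 9 18 8)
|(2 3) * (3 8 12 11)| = 5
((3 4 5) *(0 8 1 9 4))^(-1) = (0 3 5 4 9 1 8)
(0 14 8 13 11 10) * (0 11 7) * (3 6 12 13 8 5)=(0 14 5 3 6 12 13 7)(10 11)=[14, 1, 2, 6, 4, 3, 12, 0, 8, 9, 11, 10, 13, 7, 5]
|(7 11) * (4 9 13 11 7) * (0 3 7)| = |(0 3 7)(4 9 13 11)| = 12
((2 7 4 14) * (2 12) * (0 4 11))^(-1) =((0 4 14 12 2 7 11))^(-1) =(0 11 7 2 12 14 4)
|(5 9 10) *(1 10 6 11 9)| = 3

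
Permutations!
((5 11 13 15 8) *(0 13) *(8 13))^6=((0 8 5 11)(13 15))^6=(15)(0 5)(8 11)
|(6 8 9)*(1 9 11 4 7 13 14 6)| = 14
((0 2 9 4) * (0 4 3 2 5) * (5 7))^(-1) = (0 5 7)(2 3 9)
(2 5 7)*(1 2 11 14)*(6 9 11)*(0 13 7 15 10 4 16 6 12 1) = (0 13 7 12 1 2 5 15 10 4 16 6 9 11 14) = [13, 2, 5, 3, 16, 15, 9, 12, 8, 11, 4, 14, 1, 7, 0, 10, 6]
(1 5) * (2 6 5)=(1 2 6 5)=[0, 2, 6, 3, 4, 1, 5]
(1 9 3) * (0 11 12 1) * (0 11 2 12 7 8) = (0 2 12 1 9 3 11 7 8) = [2, 9, 12, 11, 4, 5, 6, 8, 0, 3, 10, 7, 1]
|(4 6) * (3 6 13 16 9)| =6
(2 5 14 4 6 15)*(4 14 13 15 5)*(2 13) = (2 4 6 5)(13 15) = [0, 1, 4, 3, 6, 2, 5, 7, 8, 9, 10, 11, 12, 15, 14, 13]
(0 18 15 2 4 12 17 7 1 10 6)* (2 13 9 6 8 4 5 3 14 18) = (0 2 5 3 14 18 15 13 9 6)(1 10 8 4 12 17 7) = [2, 10, 5, 14, 12, 3, 0, 1, 4, 6, 8, 11, 17, 9, 18, 13, 16, 7, 15]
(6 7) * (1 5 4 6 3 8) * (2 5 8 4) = (1 8)(2 5)(3 4 6 7) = [0, 8, 5, 4, 6, 2, 7, 3, 1]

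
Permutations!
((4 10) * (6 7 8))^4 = ((4 10)(6 7 8))^4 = (10)(6 7 8)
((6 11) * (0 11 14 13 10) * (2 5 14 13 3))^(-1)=(0 10 13 6 11)(2 3 14 5)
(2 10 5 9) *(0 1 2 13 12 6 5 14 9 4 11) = [1, 2, 10, 3, 11, 4, 5, 7, 8, 13, 14, 0, 6, 12, 9] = (0 1 2 10 14 9 13 12 6 5 4 11)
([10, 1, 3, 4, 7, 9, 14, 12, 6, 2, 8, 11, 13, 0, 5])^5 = [5, 1, 13, 0, 10, 7, 3, 8, 2, 12, 9, 11, 6, 14, 4]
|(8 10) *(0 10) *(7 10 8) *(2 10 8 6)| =|(0 6 2 10 7 8)| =6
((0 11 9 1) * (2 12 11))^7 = ((0 2 12 11 9 1))^7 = (0 2 12 11 9 1)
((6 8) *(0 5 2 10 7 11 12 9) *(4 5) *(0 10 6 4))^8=((2 6 8 4 5)(7 11 12 9 10))^8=(2 4 6 5 8)(7 9 11 10 12)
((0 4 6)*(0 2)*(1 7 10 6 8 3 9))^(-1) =(0 2 6 10 7 1 9 3 8 4)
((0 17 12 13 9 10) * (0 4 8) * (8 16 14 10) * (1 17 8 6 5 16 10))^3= (0 8)(1 13 5)(4 10)(6 14 12)(9 16 17)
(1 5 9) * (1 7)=(1 5 9 7)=[0, 5, 2, 3, 4, 9, 6, 1, 8, 7]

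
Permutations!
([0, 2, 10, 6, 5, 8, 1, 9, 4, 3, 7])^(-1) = (1 6 3 9 7 10 2)(4 8 5)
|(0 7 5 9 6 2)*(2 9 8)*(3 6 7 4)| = |(0 4 3 6 9 7 5 8 2)| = 9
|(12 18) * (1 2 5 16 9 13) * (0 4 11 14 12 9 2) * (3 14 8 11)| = 18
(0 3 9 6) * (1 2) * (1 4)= (0 3 9 6)(1 2 4)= [3, 2, 4, 9, 1, 5, 0, 7, 8, 6]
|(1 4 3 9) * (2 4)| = 5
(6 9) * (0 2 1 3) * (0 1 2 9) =[9, 3, 2, 1, 4, 5, 0, 7, 8, 6] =(0 9 6)(1 3)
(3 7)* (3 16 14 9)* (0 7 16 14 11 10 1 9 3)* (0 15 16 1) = [7, 9, 2, 1, 4, 5, 6, 14, 8, 15, 0, 10, 12, 13, 3, 16, 11] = (0 7 14 3 1 9 15 16 11 10)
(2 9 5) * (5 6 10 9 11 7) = (2 11 7 5)(6 10 9) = [0, 1, 11, 3, 4, 2, 10, 5, 8, 6, 9, 7]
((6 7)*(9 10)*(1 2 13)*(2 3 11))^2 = (1 11 13 3 2)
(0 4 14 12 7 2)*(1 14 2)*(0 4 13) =(0 13)(1 14 12 7)(2 4) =[13, 14, 4, 3, 2, 5, 6, 1, 8, 9, 10, 11, 7, 0, 12]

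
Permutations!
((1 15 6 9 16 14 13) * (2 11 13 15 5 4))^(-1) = ((1 5 4 2 11 13)(6 9 16 14 15))^(-1) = (1 13 11 2 4 5)(6 15 14 16 9)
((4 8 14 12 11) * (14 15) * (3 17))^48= ((3 17)(4 8 15 14 12 11))^48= (17)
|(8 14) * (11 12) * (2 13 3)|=6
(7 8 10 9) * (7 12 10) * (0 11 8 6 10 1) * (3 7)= (0 11 8 3 7 6 10 9 12 1)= [11, 0, 2, 7, 4, 5, 10, 6, 3, 12, 9, 8, 1]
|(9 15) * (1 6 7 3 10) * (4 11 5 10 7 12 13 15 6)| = 10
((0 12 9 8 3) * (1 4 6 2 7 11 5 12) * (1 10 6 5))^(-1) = (0 3 8 9 12 5 4 1 11 7 2 6 10)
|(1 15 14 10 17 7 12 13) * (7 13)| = |(1 15 14 10 17 13)(7 12)| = 6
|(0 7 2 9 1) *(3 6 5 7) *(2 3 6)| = |(0 6 5 7 3 2 9 1)| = 8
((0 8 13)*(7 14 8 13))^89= ((0 13)(7 14 8))^89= (0 13)(7 8 14)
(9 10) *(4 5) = (4 5)(9 10) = [0, 1, 2, 3, 5, 4, 6, 7, 8, 10, 9]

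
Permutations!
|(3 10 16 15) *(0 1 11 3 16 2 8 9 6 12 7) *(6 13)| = |(0 1 11 3 10 2 8 9 13 6 12 7)(15 16)| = 12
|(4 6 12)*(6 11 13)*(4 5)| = |(4 11 13 6 12 5)| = 6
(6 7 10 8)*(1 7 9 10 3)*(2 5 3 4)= [0, 7, 5, 1, 2, 3, 9, 4, 6, 10, 8]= (1 7 4 2 5 3)(6 9 10 8)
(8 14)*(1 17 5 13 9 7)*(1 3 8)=[0, 17, 2, 8, 4, 13, 6, 3, 14, 7, 10, 11, 12, 9, 1, 15, 16, 5]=(1 17 5 13 9 7 3 8 14)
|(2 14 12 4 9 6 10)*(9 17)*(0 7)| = 8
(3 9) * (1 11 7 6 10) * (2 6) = [0, 11, 6, 9, 4, 5, 10, 2, 8, 3, 1, 7] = (1 11 7 2 6 10)(3 9)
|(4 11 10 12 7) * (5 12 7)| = |(4 11 10 7)(5 12)| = 4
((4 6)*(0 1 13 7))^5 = ((0 1 13 7)(4 6))^5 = (0 1 13 7)(4 6)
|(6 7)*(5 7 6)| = |(5 7)| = 2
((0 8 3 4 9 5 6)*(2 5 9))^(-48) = (9)(0 8 3 4 2 5 6)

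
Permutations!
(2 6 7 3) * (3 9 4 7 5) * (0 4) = (0 4 7 9)(2 6 5 3) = [4, 1, 6, 2, 7, 3, 5, 9, 8, 0]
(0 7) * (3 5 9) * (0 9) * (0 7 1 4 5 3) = (0 1 4 5 7 9) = [1, 4, 2, 3, 5, 7, 6, 9, 8, 0]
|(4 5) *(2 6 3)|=6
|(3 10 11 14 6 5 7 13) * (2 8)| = |(2 8)(3 10 11 14 6 5 7 13)| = 8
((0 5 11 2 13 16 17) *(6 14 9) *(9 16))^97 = (0 14 13 5 16 9 11 17 6 2)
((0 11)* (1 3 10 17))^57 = (0 11)(1 3 10 17)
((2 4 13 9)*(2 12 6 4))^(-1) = ((4 13 9 12 6))^(-1) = (4 6 12 9 13)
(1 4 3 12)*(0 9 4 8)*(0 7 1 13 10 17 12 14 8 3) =(0 9 4)(1 3 14 8 7)(10 17 12 13) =[9, 3, 2, 14, 0, 5, 6, 1, 7, 4, 17, 11, 13, 10, 8, 15, 16, 12]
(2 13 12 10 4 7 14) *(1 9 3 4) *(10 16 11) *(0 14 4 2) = [14, 9, 13, 2, 7, 5, 6, 4, 8, 3, 1, 10, 16, 12, 0, 15, 11] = (0 14)(1 9 3 2 13 12 16 11 10)(4 7)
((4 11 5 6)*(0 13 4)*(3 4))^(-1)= ((0 13 3 4 11 5 6))^(-1)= (0 6 5 11 4 3 13)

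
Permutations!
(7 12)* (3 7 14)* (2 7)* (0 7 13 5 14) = [7, 1, 13, 2, 4, 14, 6, 12, 8, 9, 10, 11, 0, 5, 3] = (0 7 12)(2 13 5 14 3)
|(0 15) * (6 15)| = 3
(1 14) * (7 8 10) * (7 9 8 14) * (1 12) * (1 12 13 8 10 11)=[0, 7, 2, 3, 4, 5, 6, 14, 11, 10, 9, 1, 12, 8, 13]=(1 7 14 13 8 11)(9 10)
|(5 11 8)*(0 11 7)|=|(0 11 8 5 7)|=5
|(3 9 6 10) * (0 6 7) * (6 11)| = |(0 11 6 10 3 9 7)| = 7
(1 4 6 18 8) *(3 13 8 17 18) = (1 4 6 3 13 8)(17 18) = [0, 4, 2, 13, 6, 5, 3, 7, 1, 9, 10, 11, 12, 8, 14, 15, 16, 18, 17]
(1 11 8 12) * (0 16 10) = (0 16 10)(1 11 8 12) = [16, 11, 2, 3, 4, 5, 6, 7, 12, 9, 0, 8, 1, 13, 14, 15, 10]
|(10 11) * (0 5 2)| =|(0 5 2)(10 11)| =6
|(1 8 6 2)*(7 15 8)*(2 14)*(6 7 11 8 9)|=9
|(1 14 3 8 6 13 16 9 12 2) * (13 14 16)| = 20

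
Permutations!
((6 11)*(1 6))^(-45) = (11)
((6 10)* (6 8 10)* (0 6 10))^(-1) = ((0 6 10 8))^(-1) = (0 8 10 6)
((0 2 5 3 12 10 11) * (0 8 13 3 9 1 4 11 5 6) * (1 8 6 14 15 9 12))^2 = (0 14 9 13 1 11)(2 15 8 3 4 6)(5 10 12)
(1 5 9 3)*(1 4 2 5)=(2 5 9 3 4)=[0, 1, 5, 4, 2, 9, 6, 7, 8, 3]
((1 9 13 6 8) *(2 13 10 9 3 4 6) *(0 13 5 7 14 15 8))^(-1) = (0 6 4 3 1 8 15 14 7 5 2 13)(9 10)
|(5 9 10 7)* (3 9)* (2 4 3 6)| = 8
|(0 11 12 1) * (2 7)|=|(0 11 12 1)(2 7)|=4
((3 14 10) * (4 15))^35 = ((3 14 10)(4 15))^35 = (3 10 14)(4 15)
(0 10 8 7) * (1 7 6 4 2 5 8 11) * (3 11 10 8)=[8, 7, 5, 11, 2, 3, 4, 0, 6, 9, 10, 1]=(0 8 6 4 2 5 3 11 1 7)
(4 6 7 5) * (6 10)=(4 10 6 7 5)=[0, 1, 2, 3, 10, 4, 7, 5, 8, 9, 6]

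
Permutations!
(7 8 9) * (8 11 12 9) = (7 11 12 9) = [0, 1, 2, 3, 4, 5, 6, 11, 8, 7, 10, 12, 9]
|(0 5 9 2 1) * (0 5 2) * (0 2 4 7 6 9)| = 8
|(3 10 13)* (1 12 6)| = 3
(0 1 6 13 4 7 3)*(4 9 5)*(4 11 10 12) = (0 1 6 13 9 5 11 10 12 4 7 3) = [1, 6, 2, 0, 7, 11, 13, 3, 8, 5, 12, 10, 4, 9]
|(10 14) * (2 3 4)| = 6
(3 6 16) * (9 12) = (3 6 16)(9 12) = [0, 1, 2, 6, 4, 5, 16, 7, 8, 12, 10, 11, 9, 13, 14, 15, 3]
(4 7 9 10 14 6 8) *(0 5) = [5, 1, 2, 3, 7, 0, 8, 9, 4, 10, 14, 11, 12, 13, 6] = (0 5)(4 7 9 10 14 6 8)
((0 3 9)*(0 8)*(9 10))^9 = ((0 3 10 9 8))^9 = (0 8 9 10 3)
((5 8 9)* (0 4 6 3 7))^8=((0 4 6 3 7)(5 8 9))^8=(0 3 4 7 6)(5 9 8)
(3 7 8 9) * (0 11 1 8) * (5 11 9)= (0 9 3 7)(1 8 5 11)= [9, 8, 2, 7, 4, 11, 6, 0, 5, 3, 10, 1]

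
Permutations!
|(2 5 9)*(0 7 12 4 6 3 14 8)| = |(0 7 12 4 6 3 14 8)(2 5 9)| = 24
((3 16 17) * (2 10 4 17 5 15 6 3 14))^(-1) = (2 14 17 4 10)(3 6 15 5 16)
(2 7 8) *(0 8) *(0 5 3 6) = (0 8 2 7 5 3 6) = [8, 1, 7, 6, 4, 3, 0, 5, 2]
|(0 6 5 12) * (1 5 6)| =4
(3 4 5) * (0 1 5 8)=(0 1 5 3 4 8)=[1, 5, 2, 4, 8, 3, 6, 7, 0]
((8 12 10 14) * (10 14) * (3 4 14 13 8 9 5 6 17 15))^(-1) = (3 15 17 6 5 9 14 4)(8 13 12)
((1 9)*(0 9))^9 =(9)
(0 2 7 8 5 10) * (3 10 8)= [2, 1, 7, 10, 4, 8, 6, 3, 5, 9, 0]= (0 2 7 3 10)(5 8)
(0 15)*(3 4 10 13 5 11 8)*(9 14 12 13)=[15, 1, 2, 4, 10, 11, 6, 7, 3, 14, 9, 8, 13, 5, 12, 0]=(0 15)(3 4 10 9 14 12 13 5 11 8)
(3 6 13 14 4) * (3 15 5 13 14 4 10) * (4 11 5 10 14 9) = (3 6 9 4 15 10)(5 13 11) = [0, 1, 2, 6, 15, 13, 9, 7, 8, 4, 3, 5, 12, 11, 14, 10]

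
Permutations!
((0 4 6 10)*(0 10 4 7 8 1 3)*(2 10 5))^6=((0 7 8 1 3)(2 10 5)(4 6))^6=(10)(0 7 8 1 3)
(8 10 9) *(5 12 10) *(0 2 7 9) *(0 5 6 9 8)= [2, 1, 7, 3, 4, 12, 9, 8, 6, 0, 5, 11, 10]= (0 2 7 8 6 9)(5 12 10)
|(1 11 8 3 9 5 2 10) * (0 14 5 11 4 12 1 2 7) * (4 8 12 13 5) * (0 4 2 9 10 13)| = |(0 14 2 13 5 7 4)(1 8 3 10 9 11 12)| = 7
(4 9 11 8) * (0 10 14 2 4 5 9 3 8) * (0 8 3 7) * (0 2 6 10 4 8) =[4, 1, 8, 3, 7, 9, 10, 2, 5, 11, 14, 0, 12, 13, 6] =(0 4 7 2 8 5 9 11)(6 10 14)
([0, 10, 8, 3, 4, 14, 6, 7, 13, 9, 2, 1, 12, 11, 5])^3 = [0, 8, 11, 3, 4, 14, 6, 7, 1, 9, 13, 2, 12, 10, 5]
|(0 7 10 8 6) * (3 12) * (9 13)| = 10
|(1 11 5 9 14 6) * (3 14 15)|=|(1 11 5 9 15 3 14 6)|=8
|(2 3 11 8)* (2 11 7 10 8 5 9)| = |(2 3 7 10 8 11 5 9)| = 8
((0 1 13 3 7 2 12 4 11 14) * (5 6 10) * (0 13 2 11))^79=(0 4 12 2 1)(3 13 14 11 7)(5 6 10)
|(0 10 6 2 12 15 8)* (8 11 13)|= |(0 10 6 2 12 15 11 13 8)|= 9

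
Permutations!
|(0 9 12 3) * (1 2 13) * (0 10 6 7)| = 21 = |(0 9 12 3 10 6 7)(1 2 13)|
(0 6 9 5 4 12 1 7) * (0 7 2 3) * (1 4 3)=(0 6 9 5 3)(1 2)(4 12)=[6, 2, 1, 0, 12, 3, 9, 7, 8, 5, 10, 11, 4]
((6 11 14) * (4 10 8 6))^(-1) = (4 14 11 6 8 10)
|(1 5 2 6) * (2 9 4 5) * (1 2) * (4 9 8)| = 6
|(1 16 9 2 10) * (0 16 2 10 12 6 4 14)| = 10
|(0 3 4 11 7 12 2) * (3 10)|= 8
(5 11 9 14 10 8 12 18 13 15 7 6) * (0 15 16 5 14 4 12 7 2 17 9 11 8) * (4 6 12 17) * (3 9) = (0 15 2 4 17 3 9 6 14 10)(5 8 7 12 18 13 16) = [15, 1, 4, 9, 17, 8, 14, 12, 7, 6, 0, 11, 18, 16, 10, 2, 5, 3, 13]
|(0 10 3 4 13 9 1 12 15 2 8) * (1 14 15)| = 10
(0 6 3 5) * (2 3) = (0 6 2 3 5) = [6, 1, 3, 5, 4, 0, 2]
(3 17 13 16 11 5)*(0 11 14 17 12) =(0 11 5 3 12)(13 16 14 17) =[11, 1, 2, 12, 4, 3, 6, 7, 8, 9, 10, 5, 0, 16, 17, 15, 14, 13]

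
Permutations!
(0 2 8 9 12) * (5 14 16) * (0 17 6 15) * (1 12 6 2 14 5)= (0 14 16 1 12 17 2 8 9 6 15)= [14, 12, 8, 3, 4, 5, 15, 7, 9, 6, 10, 11, 17, 13, 16, 0, 1, 2]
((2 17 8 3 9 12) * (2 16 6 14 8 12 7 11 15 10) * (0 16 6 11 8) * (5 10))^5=(0 10 14 5 6 15 12 11 17 16 2)(3 9 7 8)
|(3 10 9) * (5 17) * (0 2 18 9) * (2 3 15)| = 12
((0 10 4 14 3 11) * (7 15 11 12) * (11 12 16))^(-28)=((0 10 4 14 3 16 11)(7 15 12))^(-28)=(16)(7 12 15)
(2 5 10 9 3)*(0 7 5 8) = (0 7 5 10 9 3 2 8) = [7, 1, 8, 2, 4, 10, 6, 5, 0, 3, 9]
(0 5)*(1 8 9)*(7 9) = (0 5)(1 8 7 9) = [5, 8, 2, 3, 4, 0, 6, 9, 7, 1]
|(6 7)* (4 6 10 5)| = |(4 6 7 10 5)| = 5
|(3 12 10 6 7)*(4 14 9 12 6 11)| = 6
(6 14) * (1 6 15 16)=(1 6 14 15 16)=[0, 6, 2, 3, 4, 5, 14, 7, 8, 9, 10, 11, 12, 13, 15, 16, 1]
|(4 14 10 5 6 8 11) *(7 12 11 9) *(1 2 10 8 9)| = 12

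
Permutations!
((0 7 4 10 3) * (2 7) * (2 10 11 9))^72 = (2 4 9 7 11)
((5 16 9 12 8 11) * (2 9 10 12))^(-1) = ((2 9)(5 16 10 12 8 11))^(-1) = (2 9)(5 11 8 12 10 16)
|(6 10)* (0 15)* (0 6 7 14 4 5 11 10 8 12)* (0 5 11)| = |(0 15 6 8 12 5)(4 11 10 7 14)| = 30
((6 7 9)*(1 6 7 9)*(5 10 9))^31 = (1 6 5 10 9 7)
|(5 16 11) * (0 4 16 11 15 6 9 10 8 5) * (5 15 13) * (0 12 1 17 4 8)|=|(0 8 15 6 9 10)(1 17 4 16 13 5 11 12)|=24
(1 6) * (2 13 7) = (1 6)(2 13 7) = [0, 6, 13, 3, 4, 5, 1, 2, 8, 9, 10, 11, 12, 7]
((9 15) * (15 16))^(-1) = (9 15 16) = ((9 16 15))^(-1)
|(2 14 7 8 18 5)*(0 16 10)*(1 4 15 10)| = 6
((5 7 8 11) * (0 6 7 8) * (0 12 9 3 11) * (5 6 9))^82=((0 9 3 11 6 7 12 5 8))^82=(0 9 3 11 6 7 12 5 8)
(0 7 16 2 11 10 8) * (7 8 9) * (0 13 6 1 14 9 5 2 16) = (16)(0 8 13 6 1 14 9 7)(2 11 10 5) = [8, 14, 11, 3, 4, 2, 1, 0, 13, 7, 5, 10, 12, 6, 9, 15, 16]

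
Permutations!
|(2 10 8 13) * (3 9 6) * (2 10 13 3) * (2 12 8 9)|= 8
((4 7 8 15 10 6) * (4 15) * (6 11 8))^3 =(4 15 8 6 11 7 10)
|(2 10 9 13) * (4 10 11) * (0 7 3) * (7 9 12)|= |(0 9 13 2 11 4 10 12 7 3)|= 10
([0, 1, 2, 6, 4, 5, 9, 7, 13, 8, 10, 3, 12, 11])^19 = [0, 1, 2, 6, 4, 5, 9, 7, 13, 8, 10, 3, 12, 11]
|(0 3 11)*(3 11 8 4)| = 6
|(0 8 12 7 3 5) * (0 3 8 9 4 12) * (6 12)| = 14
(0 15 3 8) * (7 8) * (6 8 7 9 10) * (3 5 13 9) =(0 15 5 13 9 10 6 8) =[15, 1, 2, 3, 4, 13, 8, 7, 0, 10, 6, 11, 12, 9, 14, 5]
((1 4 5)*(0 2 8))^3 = (8) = ((0 2 8)(1 4 5))^3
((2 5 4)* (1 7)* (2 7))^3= (1 4 2 7 5)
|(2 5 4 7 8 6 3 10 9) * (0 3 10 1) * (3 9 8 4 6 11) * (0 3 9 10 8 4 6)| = 10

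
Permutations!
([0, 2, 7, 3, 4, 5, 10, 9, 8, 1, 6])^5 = [0, 2, 7, 3, 4, 5, 10, 9, 8, 1, 6]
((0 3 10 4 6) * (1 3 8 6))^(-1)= ((0 8 6)(1 3 10 4))^(-1)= (0 6 8)(1 4 10 3)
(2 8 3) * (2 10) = (2 8 3 10) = [0, 1, 8, 10, 4, 5, 6, 7, 3, 9, 2]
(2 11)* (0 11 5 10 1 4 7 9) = [11, 4, 5, 3, 7, 10, 6, 9, 8, 0, 1, 2] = (0 11 2 5 10 1 4 7 9)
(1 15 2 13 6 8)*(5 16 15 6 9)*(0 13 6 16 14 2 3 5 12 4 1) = (0 13 9 12 4 1 16 15 3 5 14 2 6 8) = [13, 16, 6, 5, 1, 14, 8, 7, 0, 12, 10, 11, 4, 9, 2, 3, 15]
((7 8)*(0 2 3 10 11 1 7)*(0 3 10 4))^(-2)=((0 2 10 11 1 7 8 3 4))^(-2)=(0 3 7 11 2 4 8 1 10)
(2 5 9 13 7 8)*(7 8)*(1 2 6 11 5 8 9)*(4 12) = (1 2 8 6 11 5)(4 12)(9 13) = [0, 2, 8, 3, 12, 1, 11, 7, 6, 13, 10, 5, 4, 9]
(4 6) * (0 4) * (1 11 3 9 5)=[4, 11, 2, 9, 6, 1, 0, 7, 8, 5, 10, 3]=(0 4 6)(1 11 3 9 5)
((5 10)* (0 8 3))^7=(0 8 3)(5 10)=((0 8 3)(5 10))^7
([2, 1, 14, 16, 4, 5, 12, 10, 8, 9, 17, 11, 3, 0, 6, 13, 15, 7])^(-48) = [16, 1, 15, 14, 4, 5, 0, 7, 8, 9, 10, 11, 2, 3, 13, 12, 6, 17]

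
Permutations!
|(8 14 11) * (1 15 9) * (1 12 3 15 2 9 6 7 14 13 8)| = 10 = |(1 2 9 12 3 15 6 7 14 11)(8 13)|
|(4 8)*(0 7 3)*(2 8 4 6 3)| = |(0 7 2 8 6 3)| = 6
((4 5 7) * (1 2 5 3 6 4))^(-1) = ((1 2 5 7)(3 6 4))^(-1) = (1 7 5 2)(3 4 6)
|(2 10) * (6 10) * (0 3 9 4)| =|(0 3 9 4)(2 6 10)| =12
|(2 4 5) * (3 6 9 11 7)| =15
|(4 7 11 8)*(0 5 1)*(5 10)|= 4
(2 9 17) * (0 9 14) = (0 9 17 2 14) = [9, 1, 14, 3, 4, 5, 6, 7, 8, 17, 10, 11, 12, 13, 0, 15, 16, 2]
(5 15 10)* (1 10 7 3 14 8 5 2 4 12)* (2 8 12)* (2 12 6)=(1 10 8 5 15 7 3 14 6 2 4 12)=[0, 10, 4, 14, 12, 15, 2, 3, 5, 9, 8, 11, 1, 13, 6, 7]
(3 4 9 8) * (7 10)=[0, 1, 2, 4, 9, 5, 6, 10, 3, 8, 7]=(3 4 9 8)(7 10)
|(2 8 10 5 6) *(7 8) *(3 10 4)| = 8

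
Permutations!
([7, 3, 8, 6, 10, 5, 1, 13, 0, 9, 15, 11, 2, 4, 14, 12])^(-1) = [8, 6, 12, 1, 13, 5, 3, 0, 2, 9, 4, 11, 15, 7, 14, 10]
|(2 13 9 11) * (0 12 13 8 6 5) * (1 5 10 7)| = 12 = |(0 12 13 9 11 2 8 6 10 7 1 5)|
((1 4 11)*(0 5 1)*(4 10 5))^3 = (11)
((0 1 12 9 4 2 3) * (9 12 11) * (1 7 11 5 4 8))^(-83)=((12)(0 7 11 9 8 1 5 4 2 3))^(-83)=(12)(0 4 8 7 2 1 11 3 5 9)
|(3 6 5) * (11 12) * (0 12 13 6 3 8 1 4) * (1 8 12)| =15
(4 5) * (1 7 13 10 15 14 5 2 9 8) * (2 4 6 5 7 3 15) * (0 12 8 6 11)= (0 12 8 1 3 15 14 7 13 10 2 9 6 5 11)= [12, 3, 9, 15, 4, 11, 5, 13, 1, 6, 2, 0, 8, 10, 7, 14]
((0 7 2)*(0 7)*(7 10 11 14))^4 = ((2 10 11 14 7))^4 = (2 7 14 11 10)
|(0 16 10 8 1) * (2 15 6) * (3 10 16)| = 15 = |(16)(0 3 10 8 1)(2 15 6)|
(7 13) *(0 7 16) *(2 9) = [7, 1, 9, 3, 4, 5, 6, 13, 8, 2, 10, 11, 12, 16, 14, 15, 0] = (0 7 13 16)(2 9)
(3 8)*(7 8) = [0, 1, 2, 7, 4, 5, 6, 8, 3] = (3 7 8)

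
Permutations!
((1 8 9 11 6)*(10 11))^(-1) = ((1 8 9 10 11 6))^(-1) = (1 6 11 10 9 8)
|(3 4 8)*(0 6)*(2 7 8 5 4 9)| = 10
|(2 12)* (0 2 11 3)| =|(0 2 12 11 3)| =5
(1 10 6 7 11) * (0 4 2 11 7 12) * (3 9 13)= (0 4 2 11 1 10 6 12)(3 9 13)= [4, 10, 11, 9, 2, 5, 12, 7, 8, 13, 6, 1, 0, 3]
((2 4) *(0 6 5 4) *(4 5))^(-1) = (0 2 4 6)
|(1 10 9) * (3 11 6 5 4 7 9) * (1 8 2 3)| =18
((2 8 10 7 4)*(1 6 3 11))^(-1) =(1 11 3 6)(2 4 7 10 8)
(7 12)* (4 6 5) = (4 6 5)(7 12) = [0, 1, 2, 3, 6, 4, 5, 12, 8, 9, 10, 11, 7]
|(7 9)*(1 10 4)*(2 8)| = 6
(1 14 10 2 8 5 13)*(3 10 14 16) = [0, 16, 8, 10, 4, 13, 6, 7, 5, 9, 2, 11, 12, 1, 14, 15, 3] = (1 16 3 10 2 8 5 13)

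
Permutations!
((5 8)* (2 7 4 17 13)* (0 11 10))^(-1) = ((0 11 10)(2 7 4 17 13)(5 8))^(-1) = (0 10 11)(2 13 17 4 7)(5 8)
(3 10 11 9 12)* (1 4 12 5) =(1 4 12 3 10 11 9 5) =[0, 4, 2, 10, 12, 1, 6, 7, 8, 5, 11, 9, 3]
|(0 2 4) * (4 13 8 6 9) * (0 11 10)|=|(0 2 13 8 6 9 4 11 10)|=9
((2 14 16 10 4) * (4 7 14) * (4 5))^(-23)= (2 5 4)(7 14 16 10)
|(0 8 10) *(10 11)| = |(0 8 11 10)| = 4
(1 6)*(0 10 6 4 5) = (0 10 6 1 4 5) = [10, 4, 2, 3, 5, 0, 1, 7, 8, 9, 6]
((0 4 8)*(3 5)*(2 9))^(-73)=((0 4 8)(2 9)(3 5))^(-73)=(0 8 4)(2 9)(3 5)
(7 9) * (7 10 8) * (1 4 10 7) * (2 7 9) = (1 4 10 8)(2 7) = [0, 4, 7, 3, 10, 5, 6, 2, 1, 9, 8]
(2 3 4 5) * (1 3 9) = [0, 3, 9, 4, 5, 2, 6, 7, 8, 1] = (1 3 4 5 2 9)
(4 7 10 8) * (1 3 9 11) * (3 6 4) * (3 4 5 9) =(1 6 5 9 11)(4 7 10 8) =[0, 6, 2, 3, 7, 9, 5, 10, 4, 11, 8, 1]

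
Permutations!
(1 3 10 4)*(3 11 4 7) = (1 11 4)(3 10 7) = [0, 11, 2, 10, 1, 5, 6, 3, 8, 9, 7, 4]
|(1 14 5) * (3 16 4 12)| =|(1 14 5)(3 16 4 12)| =12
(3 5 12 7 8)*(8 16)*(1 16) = (1 16 8 3 5 12 7) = [0, 16, 2, 5, 4, 12, 6, 1, 3, 9, 10, 11, 7, 13, 14, 15, 8]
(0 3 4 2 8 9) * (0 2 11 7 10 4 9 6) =[3, 1, 8, 9, 11, 5, 0, 10, 6, 2, 4, 7] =(0 3 9 2 8 6)(4 11 7 10)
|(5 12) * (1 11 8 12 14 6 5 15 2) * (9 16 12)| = |(1 11 8 9 16 12 15 2)(5 14 6)| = 24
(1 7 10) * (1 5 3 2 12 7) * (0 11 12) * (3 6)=(0 11 12 7 10 5 6 3 2)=[11, 1, 0, 2, 4, 6, 3, 10, 8, 9, 5, 12, 7]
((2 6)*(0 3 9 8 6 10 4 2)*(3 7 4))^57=(0 2 9)(3 6 4)(7 10 8)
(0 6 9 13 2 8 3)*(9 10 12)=[6, 1, 8, 0, 4, 5, 10, 7, 3, 13, 12, 11, 9, 2]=(0 6 10 12 9 13 2 8 3)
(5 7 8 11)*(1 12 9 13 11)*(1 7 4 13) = (1 12 9)(4 13 11 5)(7 8) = [0, 12, 2, 3, 13, 4, 6, 8, 7, 1, 10, 5, 9, 11]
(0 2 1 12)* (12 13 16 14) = (0 2 1 13 16 14 12) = [2, 13, 1, 3, 4, 5, 6, 7, 8, 9, 10, 11, 0, 16, 12, 15, 14]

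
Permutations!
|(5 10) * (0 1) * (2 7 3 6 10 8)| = 14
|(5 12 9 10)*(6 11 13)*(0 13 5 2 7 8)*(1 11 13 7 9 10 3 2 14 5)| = 12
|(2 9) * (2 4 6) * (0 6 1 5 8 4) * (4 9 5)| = |(0 6 2 5 8 9)(1 4)| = 6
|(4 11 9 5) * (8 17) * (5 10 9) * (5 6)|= 4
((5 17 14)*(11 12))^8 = ((5 17 14)(11 12))^8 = (5 14 17)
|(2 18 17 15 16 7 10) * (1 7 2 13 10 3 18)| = |(1 7 3 18 17 15 16 2)(10 13)| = 8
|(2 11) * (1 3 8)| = |(1 3 8)(2 11)| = 6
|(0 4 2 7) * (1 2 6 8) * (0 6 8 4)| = |(1 2 7 6 4 8)| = 6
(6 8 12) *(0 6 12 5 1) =(12)(0 6 8 5 1) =[6, 0, 2, 3, 4, 1, 8, 7, 5, 9, 10, 11, 12]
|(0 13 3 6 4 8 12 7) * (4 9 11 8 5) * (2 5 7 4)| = |(0 13 3 6 9 11 8 12 4 7)(2 5)| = 10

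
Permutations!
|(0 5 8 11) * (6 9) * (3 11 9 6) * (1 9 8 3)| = |(0 5 3 11)(1 9)| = 4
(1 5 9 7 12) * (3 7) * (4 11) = [0, 5, 2, 7, 11, 9, 6, 12, 8, 3, 10, 4, 1] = (1 5 9 3 7 12)(4 11)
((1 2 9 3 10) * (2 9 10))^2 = (1 3 10 9 2)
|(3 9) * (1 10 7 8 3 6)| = 7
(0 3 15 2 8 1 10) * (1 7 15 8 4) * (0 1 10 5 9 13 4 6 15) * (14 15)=(0 3 8 7)(1 5 9 13 4 10)(2 6 14 15)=[3, 5, 6, 8, 10, 9, 14, 0, 7, 13, 1, 11, 12, 4, 15, 2]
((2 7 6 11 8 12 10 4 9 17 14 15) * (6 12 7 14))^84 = (4 6 7)(8 10 17)(9 11 12)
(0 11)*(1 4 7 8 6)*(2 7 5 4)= (0 11)(1 2 7 8 6)(4 5)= [11, 2, 7, 3, 5, 4, 1, 8, 6, 9, 10, 0]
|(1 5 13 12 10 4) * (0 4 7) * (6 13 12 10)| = |(0 4 1 5 12 6 13 10 7)| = 9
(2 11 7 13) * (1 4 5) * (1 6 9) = (1 4 5 6 9)(2 11 7 13) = [0, 4, 11, 3, 5, 6, 9, 13, 8, 1, 10, 7, 12, 2]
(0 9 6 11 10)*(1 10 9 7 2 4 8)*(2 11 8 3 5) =(0 7 11 9 6 8 1 10)(2 4 3 5) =[7, 10, 4, 5, 3, 2, 8, 11, 1, 6, 0, 9]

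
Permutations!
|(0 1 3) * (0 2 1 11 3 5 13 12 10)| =|(0 11 3 2 1 5 13 12 10)| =9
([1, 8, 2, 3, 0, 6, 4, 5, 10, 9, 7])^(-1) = (0 4 6 5 7 10 8 1)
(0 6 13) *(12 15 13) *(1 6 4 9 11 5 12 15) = (0 4 9 11 5 12 1 6 15 13) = [4, 6, 2, 3, 9, 12, 15, 7, 8, 11, 10, 5, 1, 0, 14, 13]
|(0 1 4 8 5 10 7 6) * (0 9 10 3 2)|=|(0 1 4 8 5 3 2)(6 9 10 7)|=28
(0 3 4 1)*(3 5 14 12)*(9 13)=(0 5 14 12 3 4 1)(9 13)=[5, 0, 2, 4, 1, 14, 6, 7, 8, 13, 10, 11, 3, 9, 12]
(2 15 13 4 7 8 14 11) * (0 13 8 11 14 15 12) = [13, 1, 12, 3, 7, 5, 6, 11, 15, 9, 10, 2, 0, 4, 14, 8] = (0 13 4 7 11 2 12)(8 15)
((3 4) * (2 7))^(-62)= ((2 7)(3 4))^(-62)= (7)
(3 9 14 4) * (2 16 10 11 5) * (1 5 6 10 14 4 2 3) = (1 5 3 9 4)(2 16 14)(6 10 11) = [0, 5, 16, 9, 1, 3, 10, 7, 8, 4, 11, 6, 12, 13, 2, 15, 14]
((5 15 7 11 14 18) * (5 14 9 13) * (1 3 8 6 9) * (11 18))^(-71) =((1 3 8 6 9 13 5 15 7 18 14 11))^(-71) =(1 3 8 6 9 13 5 15 7 18 14 11)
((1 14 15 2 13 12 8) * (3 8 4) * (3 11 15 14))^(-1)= (1 8 3)(2 15 11 4 12 13)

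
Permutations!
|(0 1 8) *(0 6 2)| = 5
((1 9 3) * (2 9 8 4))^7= ((1 8 4 2 9 3))^7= (1 8 4 2 9 3)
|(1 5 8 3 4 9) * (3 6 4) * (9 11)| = |(1 5 8 6 4 11 9)| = 7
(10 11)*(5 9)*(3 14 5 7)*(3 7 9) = (3 14 5)(10 11) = [0, 1, 2, 14, 4, 3, 6, 7, 8, 9, 11, 10, 12, 13, 5]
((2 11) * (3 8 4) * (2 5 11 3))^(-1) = (2 4 8 3)(5 11)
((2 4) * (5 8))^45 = (2 4)(5 8)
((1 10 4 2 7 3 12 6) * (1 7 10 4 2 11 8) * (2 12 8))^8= (1 3 6 10 11)(2 4 8 7 12)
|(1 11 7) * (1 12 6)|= 5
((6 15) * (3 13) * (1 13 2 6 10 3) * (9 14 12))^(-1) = (1 13)(2 3 10 15 6)(9 12 14)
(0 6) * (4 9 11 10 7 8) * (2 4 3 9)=(0 6)(2 4)(3 9 11 10 7 8)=[6, 1, 4, 9, 2, 5, 0, 8, 3, 11, 7, 10]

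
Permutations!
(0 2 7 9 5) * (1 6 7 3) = (0 2 3 1 6 7 9 5) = [2, 6, 3, 1, 4, 0, 7, 9, 8, 5]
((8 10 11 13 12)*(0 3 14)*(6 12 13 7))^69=(14)(6 10)(7 8)(11 12)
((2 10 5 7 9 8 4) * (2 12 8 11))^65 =((2 10 5 7 9 11)(4 12 8))^65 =(2 11 9 7 5 10)(4 8 12)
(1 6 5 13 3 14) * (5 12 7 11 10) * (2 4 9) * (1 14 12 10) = (14)(1 6 10 5 13 3 12 7 11)(2 4 9) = [0, 6, 4, 12, 9, 13, 10, 11, 8, 2, 5, 1, 7, 3, 14]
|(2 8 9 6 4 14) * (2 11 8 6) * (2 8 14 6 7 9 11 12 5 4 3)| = 11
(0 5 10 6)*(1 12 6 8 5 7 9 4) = [7, 12, 2, 3, 1, 10, 0, 9, 5, 4, 8, 11, 6] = (0 7 9 4 1 12 6)(5 10 8)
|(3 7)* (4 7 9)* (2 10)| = |(2 10)(3 9 4 7)| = 4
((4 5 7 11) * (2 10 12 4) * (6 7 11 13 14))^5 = ((2 10 12 4 5 11)(6 7 13 14))^5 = (2 11 5 4 12 10)(6 7 13 14)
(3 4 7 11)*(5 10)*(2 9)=(2 9)(3 4 7 11)(5 10)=[0, 1, 9, 4, 7, 10, 6, 11, 8, 2, 5, 3]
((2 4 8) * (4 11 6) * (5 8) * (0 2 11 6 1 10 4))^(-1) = (0 6 2)(1 11 8 5 4 10)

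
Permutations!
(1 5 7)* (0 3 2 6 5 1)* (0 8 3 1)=(0 1)(2 6 5 7 8 3)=[1, 0, 6, 2, 4, 7, 5, 8, 3]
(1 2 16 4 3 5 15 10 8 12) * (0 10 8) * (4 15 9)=(0 10)(1 2 16 15 8 12)(3 5 9 4)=[10, 2, 16, 5, 3, 9, 6, 7, 12, 4, 0, 11, 1, 13, 14, 8, 15]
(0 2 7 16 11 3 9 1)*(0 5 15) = (0 2 7 16 11 3 9 1 5 15) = [2, 5, 7, 9, 4, 15, 6, 16, 8, 1, 10, 3, 12, 13, 14, 0, 11]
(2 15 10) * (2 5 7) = [0, 1, 15, 3, 4, 7, 6, 2, 8, 9, 5, 11, 12, 13, 14, 10] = (2 15 10 5 7)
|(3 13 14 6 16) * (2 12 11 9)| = |(2 12 11 9)(3 13 14 6 16)| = 20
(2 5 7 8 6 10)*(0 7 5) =(0 7 8 6 10 2) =[7, 1, 0, 3, 4, 5, 10, 8, 6, 9, 2]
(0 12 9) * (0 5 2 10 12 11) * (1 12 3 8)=(0 11)(1 12 9 5 2 10 3 8)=[11, 12, 10, 8, 4, 2, 6, 7, 1, 5, 3, 0, 9]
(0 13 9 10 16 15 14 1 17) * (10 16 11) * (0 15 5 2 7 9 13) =[0, 17, 7, 3, 4, 2, 6, 9, 8, 16, 11, 10, 12, 13, 1, 14, 5, 15] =(1 17 15 14)(2 7 9 16 5)(10 11)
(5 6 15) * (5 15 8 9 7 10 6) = (15)(6 8 9 7 10) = [0, 1, 2, 3, 4, 5, 8, 10, 9, 7, 6, 11, 12, 13, 14, 15]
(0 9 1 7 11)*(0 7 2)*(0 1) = (0 9)(1 2)(7 11) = [9, 2, 1, 3, 4, 5, 6, 11, 8, 0, 10, 7]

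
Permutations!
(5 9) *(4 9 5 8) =(4 9 8) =[0, 1, 2, 3, 9, 5, 6, 7, 4, 8]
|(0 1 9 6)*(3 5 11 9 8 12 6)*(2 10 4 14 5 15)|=|(0 1 8 12 6)(2 10 4 14 5 11 9 3 15)|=45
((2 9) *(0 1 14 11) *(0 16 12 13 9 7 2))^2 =((0 1 14 11 16 12 13 9)(2 7))^2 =(0 14 16 13)(1 11 12 9)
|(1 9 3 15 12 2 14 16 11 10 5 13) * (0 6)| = |(0 6)(1 9 3 15 12 2 14 16 11 10 5 13)| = 12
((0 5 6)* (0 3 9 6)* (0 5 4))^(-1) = ((0 4)(3 9 6))^(-1) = (0 4)(3 6 9)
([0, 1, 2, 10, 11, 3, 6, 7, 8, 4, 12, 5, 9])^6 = (3 5 11 4 9 12 10)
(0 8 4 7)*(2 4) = (0 8 2 4 7) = [8, 1, 4, 3, 7, 5, 6, 0, 2]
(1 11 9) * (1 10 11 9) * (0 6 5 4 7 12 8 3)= [6, 9, 2, 0, 7, 4, 5, 12, 3, 10, 11, 1, 8]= (0 6 5 4 7 12 8 3)(1 9 10 11)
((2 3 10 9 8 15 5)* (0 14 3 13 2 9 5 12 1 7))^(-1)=((0 14 3 10 5 9 8 15 12 1 7)(2 13))^(-1)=(0 7 1 12 15 8 9 5 10 3 14)(2 13)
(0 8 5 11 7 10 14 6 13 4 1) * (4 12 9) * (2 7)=(0 8 5 11 2 7 10 14 6 13 12 9 4 1)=[8, 0, 7, 3, 1, 11, 13, 10, 5, 4, 14, 2, 9, 12, 6]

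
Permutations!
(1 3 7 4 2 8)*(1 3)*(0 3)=(0 3 7 4 2 8)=[3, 1, 8, 7, 2, 5, 6, 4, 0]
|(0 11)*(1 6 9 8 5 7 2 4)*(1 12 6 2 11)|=11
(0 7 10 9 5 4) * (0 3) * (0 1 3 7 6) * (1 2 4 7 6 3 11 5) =(0 3 2 4 6)(1 11 5 7 10 9) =[3, 11, 4, 2, 6, 7, 0, 10, 8, 1, 9, 5]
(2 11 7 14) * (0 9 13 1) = (0 9 13 1)(2 11 7 14) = [9, 0, 11, 3, 4, 5, 6, 14, 8, 13, 10, 7, 12, 1, 2]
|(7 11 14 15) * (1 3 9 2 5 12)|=12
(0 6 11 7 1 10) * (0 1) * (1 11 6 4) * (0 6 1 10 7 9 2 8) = (0 4 10 11 9 2 8)(1 7 6) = [4, 7, 8, 3, 10, 5, 1, 6, 0, 2, 11, 9]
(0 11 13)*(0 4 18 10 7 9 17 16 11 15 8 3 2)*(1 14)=[15, 14, 0, 2, 18, 5, 6, 9, 3, 17, 7, 13, 12, 4, 1, 8, 11, 16, 10]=(0 15 8 3 2)(1 14)(4 18 10 7 9 17 16 11 13)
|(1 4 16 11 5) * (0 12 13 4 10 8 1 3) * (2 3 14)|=|(0 12 13 4 16 11 5 14 2 3)(1 10 8)|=30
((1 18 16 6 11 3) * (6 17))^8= ((1 18 16 17 6 11 3))^8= (1 18 16 17 6 11 3)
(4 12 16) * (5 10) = [0, 1, 2, 3, 12, 10, 6, 7, 8, 9, 5, 11, 16, 13, 14, 15, 4] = (4 12 16)(5 10)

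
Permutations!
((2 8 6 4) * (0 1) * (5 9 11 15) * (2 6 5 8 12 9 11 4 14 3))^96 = ((0 1)(2 12 9 4 6 14 3)(5 11 15 8))^96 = (15)(2 14 4 12 3 6 9)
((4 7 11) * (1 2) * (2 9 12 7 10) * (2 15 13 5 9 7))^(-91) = (1 9 15 11 2 5 10 7 12 13 4)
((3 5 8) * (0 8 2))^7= (0 3 2 8 5)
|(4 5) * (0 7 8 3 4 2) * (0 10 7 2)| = |(0 2 10 7 8 3 4 5)| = 8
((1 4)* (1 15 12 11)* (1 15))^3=(15)(1 4)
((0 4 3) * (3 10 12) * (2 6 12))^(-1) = ((0 4 10 2 6 12 3))^(-1) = (0 3 12 6 2 10 4)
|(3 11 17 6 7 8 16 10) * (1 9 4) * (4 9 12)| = 24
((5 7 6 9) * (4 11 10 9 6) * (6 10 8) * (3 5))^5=((3 5 7 4 11 8 6 10 9))^5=(3 8 5 6 7 10 4 9 11)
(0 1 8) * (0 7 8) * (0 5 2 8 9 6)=(0 1 5 2 8 7 9 6)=[1, 5, 8, 3, 4, 2, 0, 9, 7, 6]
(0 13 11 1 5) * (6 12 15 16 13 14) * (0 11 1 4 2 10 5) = (0 14 6 12 15 16 13 1)(2 10 5 11 4) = [14, 0, 10, 3, 2, 11, 12, 7, 8, 9, 5, 4, 15, 1, 6, 16, 13]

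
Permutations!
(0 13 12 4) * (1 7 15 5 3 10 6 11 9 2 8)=(0 13 12 4)(1 7 15 5 3 10 6 11 9 2 8)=[13, 7, 8, 10, 0, 3, 11, 15, 1, 2, 6, 9, 4, 12, 14, 5]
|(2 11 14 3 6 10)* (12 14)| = |(2 11 12 14 3 6 10)| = 7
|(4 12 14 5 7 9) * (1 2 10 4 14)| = |(1 2 10 4 12)(5 7 9 14)| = 20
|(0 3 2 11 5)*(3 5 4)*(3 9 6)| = 6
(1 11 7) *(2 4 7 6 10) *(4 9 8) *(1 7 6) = (1 11)(2 9 8 4 6 10) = [0, 11, 9, 3, 6, 5, 10, 7, 4, 8, 2, 1]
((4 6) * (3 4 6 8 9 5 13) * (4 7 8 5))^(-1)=(3 13 5 4 9 8 7)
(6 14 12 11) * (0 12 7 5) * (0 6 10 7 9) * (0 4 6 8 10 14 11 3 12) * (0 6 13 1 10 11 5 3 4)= (0 6 5 8 11 14 9)(1 10 7 3 12 4 13)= [6, 10, 2, 12, 13, 8, 5, 3, 11, 0, 7, 14, 4, 1, 9]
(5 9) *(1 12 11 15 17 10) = (1 12 11 15 17 10)(5 9) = [0, 12, 2, 3, 4, 9, 6, 7, 8, 5, 1, 15, 11, 13, 14, 17, 16, 10]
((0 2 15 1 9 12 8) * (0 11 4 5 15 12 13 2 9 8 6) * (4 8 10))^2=(0 13 12)(1 4 15 10 5)(2 6 9)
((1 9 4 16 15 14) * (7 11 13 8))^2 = ((1 9 4 16 15 14)(7 11 13 8))^2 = (1 4 15)(7 13)(8 11)(9 16 14)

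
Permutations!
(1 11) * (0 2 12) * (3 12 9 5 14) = (0 2 9 5 14 3 12)(1 11) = [2, 11, 9, 12, 4, 14, 6, 7, 8, 5, 10, 1, 0, 13, 3]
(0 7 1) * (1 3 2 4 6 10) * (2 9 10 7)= [2, 0, 4, 9, 6, 5, 7, 3, 8, 10, 1]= (0 2 4 6 7 3 9 10 1)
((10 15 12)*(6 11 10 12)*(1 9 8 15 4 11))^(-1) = (1 6 15 8 9)(4 10 11)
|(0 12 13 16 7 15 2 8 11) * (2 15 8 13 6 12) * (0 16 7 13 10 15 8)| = 18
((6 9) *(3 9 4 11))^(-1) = ((3 9 6 4 11))^(-1) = (3 11 4 6 9)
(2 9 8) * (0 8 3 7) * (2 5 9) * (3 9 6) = (9)(0 8 5 6 3 7) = [8, 1, 2, 7, 4, 6, 3, 0, 5, 9]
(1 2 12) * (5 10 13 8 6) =(1 2 12)(5 10 13 8 6) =[0, 2, 12, 3, 4, 10, 5, 7, 6, 9, 13, 11, 1, 8]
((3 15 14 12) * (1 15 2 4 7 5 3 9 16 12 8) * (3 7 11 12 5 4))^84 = (16)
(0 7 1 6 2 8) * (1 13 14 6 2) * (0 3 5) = (0 7 13 14 6 1 2 8 3 5) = [7, 2, 8, 5, 4, 0, 1, 13, 3, 9, 10, 11, 12, 14, 6]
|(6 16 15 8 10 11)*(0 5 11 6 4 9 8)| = |(0 5 11 4 9 8 10 6 16 15)| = 10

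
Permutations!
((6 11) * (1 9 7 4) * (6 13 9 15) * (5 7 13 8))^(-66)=((1 15 6 11 8 5 7 4)(9 13))^(-66)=(1 7 8 6)(4 5 11 15)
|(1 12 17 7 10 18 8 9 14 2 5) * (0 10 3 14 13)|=24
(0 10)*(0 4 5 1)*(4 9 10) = [4, 0, 2, 3, 5, 1, 6, 7, 8, 10, 9] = (0 4 5 1)(9 10)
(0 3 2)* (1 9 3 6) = (0 6 1 9 3 2) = [6, 9, 0, 2, 4, 5, 1, 7, 8, 3]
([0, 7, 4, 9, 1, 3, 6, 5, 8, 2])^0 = (9)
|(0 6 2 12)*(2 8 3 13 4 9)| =|(0 6 8 3 13 4 9 2 12)| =9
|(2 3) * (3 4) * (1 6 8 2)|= 6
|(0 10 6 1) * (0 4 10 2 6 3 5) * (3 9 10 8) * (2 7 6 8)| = 18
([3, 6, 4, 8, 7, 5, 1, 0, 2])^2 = [8, 1, 7, 2, 0, 5, 6, 3, 4]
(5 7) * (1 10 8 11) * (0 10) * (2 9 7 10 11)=(0 11 1)(2 9 7 5 10 8)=[11, 0, 9, 3, 4, 10, 6, 5, 2, 7, 8, 1]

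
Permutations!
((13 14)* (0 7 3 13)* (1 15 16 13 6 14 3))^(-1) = (0 14 6 3 13 16 15 1 7)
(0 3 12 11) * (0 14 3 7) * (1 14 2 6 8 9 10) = (0 7)(1 14 3 12 11 2 6 8 9 10) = [7, 14, 6, 12, 4, 5, 8, 0, 9, 10, 1, 2, 11, 13, 3]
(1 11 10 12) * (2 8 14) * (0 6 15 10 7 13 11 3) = (0 6 15 10 12 1 3)(2 8 14)(7 13 11) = [6, 3, 8, 0, 4, 5, 15, 13, 14, 9, 12, 7, 1, 11, 2, 10]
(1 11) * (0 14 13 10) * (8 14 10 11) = (0 10)(1 8 14 13 11) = [10, 8, 2, 3, 4, 5, 6, 7, 14, 9, 0, 1, 12, 11, 13]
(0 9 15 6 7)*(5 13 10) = [9, 1, 2, 3, 4, 13, 7, 0, 8, 15, 5, 11, 12, 10, 14, 6] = (0 9 15 6 7)(5 13 10)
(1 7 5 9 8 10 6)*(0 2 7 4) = (0 2 7 5 9 8 10 6 1 4) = [2, 4, 7, 3, 0, 9, 1, 5, 10, 8, 6]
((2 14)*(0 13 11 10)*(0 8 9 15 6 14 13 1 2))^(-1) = (0 14 6 15 9 8 10 11 13 2 1)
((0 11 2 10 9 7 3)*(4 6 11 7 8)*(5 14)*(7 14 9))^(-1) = (0 3 7 10 2 11 6 4 8 9 5 14)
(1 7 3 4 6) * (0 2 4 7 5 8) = [2, 5, 4, 7, 6, 8, 1, 3, 0] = (0 2 4 6 1 5 8)(3 7)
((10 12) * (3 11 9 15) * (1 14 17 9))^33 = ((1 14 17 9 15 3 11)(10 12))^33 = (1 3 9 14 11 15 17)(10 12)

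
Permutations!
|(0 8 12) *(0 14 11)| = |(0 8 12 14 11)| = 5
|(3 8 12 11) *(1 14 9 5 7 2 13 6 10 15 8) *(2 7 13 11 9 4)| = 24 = |(1 14 4 2 11 3)(5 13 6 10 15 8 12 9)|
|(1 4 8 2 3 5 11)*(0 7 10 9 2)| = |(0 7 10 9 2 3 5 11 1 4 8)| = 11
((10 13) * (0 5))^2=(13)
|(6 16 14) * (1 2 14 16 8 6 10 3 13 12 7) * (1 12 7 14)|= |(16)(1 2)(3 13 7 12 14 10)(6 8)|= 6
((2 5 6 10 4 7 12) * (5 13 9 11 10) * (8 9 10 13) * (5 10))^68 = ((2 8 9 11 13 5 6 10 4 7 12))^68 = (2 9 13 6 4 12 8 11 5 10 7)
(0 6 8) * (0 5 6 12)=(0 12)(5 6 8)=[12, 1, 2, 3, 4, 6, 8, 7, 5, 9, 10, 11, 0]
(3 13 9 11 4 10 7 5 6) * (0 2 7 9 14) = (0 2 7 5 6 3 13 14)(4 10 9 11) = [2, 1, 7, 13, 10, 6, 3, 5, 8, 11, 9, 4, 12, 14, 0]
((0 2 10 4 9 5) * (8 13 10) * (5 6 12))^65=((0 2 8 13 10 4 9 6 12 5))^65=(0 4)(2 9)(5 10)(6 8)(12 13)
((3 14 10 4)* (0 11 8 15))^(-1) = ((0 11 8 15)(3 14 10 4))^(-1) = (0 15 8 11)(3 4 10 14)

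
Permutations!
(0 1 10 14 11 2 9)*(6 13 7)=(0 1 10 14 11 2 9)(6 13 7)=[1, 10, 9, 3, 4, 5, 13, 6, 8, 0, 14, 2, 12, 7, 11]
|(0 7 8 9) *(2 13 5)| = |(0 7 8 9)(2 13 5)| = 12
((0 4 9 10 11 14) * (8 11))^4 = (0 8 4 11 9 14 10)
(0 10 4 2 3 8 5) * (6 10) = (0 6 10 4 2 3 8 5) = [6, 1, 3, 8, 2, 0, 10, 7, 5, 9, 4]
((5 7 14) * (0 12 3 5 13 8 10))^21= (0 5 13)(3 14 10)(7 8 12)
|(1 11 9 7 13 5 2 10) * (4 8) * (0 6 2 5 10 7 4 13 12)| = |(0 6 2 7 12)(1 11 9 4 8 13 10)| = 35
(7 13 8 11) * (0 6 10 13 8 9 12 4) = [6, 1, 2, 3, 0, 5, 10, 8, 11, 12, 13, 7, 4, 9] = (0 6 10 13 9 12 4)(7 8 11)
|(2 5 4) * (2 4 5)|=1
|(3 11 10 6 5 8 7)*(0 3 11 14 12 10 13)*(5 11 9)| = 8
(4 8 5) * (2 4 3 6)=(2 4 8 5 3 6)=[0, 1, 4, 6, 8, 3, 2, 7, 5]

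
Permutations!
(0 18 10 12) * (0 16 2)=[18, 1, 0, 3, 4, 5, 6, 7, 8, 9, 12, 11, 16, 13, 14, 15, 2, 17, 10]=(0 18 10 12 16 2)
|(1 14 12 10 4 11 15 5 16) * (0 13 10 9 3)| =13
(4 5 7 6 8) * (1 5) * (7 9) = (1 5 9 7 6 8 4) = [0, 5, 2, 3, 1, 9, 8, 6, 4, 7]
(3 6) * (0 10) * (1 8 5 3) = (0 10)(1 8 5 3 6) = [10, 8, 2, 6, 4, 3, 1, 7, 5, 9, 0]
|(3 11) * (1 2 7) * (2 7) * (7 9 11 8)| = |(1 9 11 3 8 7)| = 6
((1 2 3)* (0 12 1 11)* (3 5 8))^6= ((0 12 1 2 5 8 3 11))^6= (0 3 5 1)(2 12 11 8)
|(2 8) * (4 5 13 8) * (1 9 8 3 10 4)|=|(1 9 8 2)(3 10 4 5 13)|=20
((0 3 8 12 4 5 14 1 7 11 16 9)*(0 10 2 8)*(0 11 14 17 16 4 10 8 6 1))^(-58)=(0 16 6 11 8 7 5 10)(1 4 12 14 17 2 3 9)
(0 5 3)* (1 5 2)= [2, 5, 1, 0, 4, 3]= (0 2 1 5 3)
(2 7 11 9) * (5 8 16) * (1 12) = (1 12)(2 7 11 9)(5 8 16) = [0, 12, 7, 3, 4, 8, 6, 11, 16, 2, 10, 9, 1, 13, 14, 15, 5]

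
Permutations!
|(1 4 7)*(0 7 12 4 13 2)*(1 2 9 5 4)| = 6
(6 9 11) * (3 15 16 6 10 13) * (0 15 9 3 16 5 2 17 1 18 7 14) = (0 15 5 2 17 1 18 7 14)(3 9 11 10 13 16 6) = [15, 18, 17, 9, 4, 2, 3, 14, 8, 11, 13, 10, 12, 16, 0, 5, 6, 1, 7]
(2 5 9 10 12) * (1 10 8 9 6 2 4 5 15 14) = (1 10 12 4 5 6 2 15 14)(8 9) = [0, 10, 15, 3, 5, 6, 2, 7, 9, 8, 12, 11, 4, 13, 1, 14]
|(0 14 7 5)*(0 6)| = |(0 14 7 5 6)| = 5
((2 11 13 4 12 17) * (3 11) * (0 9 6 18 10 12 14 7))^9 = (0 11 10 7 3 18 14 2 6 4 17 9 13 12)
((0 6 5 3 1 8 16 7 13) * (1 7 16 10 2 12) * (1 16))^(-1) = (0 13 7 3 5 6)(1 16 12 2 10 8)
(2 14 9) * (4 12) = (2 14 9)(4 12) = [0, 1, 14, 3, 12, 5, 6, 7, 8, 2, 10, 11, 4, 13, 9]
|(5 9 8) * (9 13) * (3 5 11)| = |(3 5 13 9 8 11)| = 6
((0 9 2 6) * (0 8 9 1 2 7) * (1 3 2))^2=((0 3 2 6 8 9 7))^2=(0 2 8 7 3 6 9)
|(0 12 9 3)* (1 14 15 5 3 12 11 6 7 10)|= 10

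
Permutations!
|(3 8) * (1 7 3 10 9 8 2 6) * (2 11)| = 6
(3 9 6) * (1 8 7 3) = (1 8 7 3 9 6) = [0, 8, 2, 9, 4, 5, 1, 3, 7, 6]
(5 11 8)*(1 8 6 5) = [0, 8, 2, 3, 4, 11, 5, 7, 1, 9, 10, 6] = (1 8)(5 11 6)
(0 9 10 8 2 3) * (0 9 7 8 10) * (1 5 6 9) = (10)(0 7 8 2 3 1 5 6 9) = [7, 5, 3, 1, 4, 6, 9, 8, 2, 0, 10]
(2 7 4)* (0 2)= (0 2 7 4)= [2, 1, 7, 3, 0, 5, 6, 4]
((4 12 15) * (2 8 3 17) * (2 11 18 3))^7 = (2 8)(3 18 11 17)(4 12 15)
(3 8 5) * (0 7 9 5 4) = [7, 1, 2, 8, 0, 3, 6, 9, 4, 5] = (0 7 9 5 3 8 4)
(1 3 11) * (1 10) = (1 3 11 10) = [0, 3, 2, 11, 4, 5, 6, 7, 8, 9, 1, 10]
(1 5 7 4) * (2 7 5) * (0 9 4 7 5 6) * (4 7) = (0 9 7 4 1 2 5 6) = [9, 2, 5, 3, 1, 6, 0, 4, 8, 7]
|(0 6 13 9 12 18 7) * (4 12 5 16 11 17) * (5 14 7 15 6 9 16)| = 36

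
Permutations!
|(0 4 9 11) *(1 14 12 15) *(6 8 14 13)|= 28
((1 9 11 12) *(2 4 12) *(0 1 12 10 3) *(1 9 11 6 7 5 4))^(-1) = (12)(0 3 10 4 5 7 6 9)(1 2 11) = ((12)(0 9 6 7 5 4 10 3)(1 11 2))^(-1)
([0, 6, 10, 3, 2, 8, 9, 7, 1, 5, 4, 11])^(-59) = (11)(1 6 9 5 8)(2 10 4)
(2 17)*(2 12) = (2 17 12) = [0, 1, 17, 3, 4, 5, 6, 7, 8, 9, 10, 11, 2, 13, 14, 15, 16, 12]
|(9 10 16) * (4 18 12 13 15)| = 15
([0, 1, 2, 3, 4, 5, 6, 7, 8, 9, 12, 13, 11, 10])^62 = [0, 1, 2, 3, 4, 5, 6, 7, 8, 9, 11, 10, 13, 12]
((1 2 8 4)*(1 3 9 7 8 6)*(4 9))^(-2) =(1 2 6)(7 8 9)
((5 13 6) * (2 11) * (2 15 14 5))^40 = (2 13 14 11 6 5 15)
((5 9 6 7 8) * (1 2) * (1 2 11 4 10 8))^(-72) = ((1 11 4 10 8 5 9 6 7))^(-72) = (11)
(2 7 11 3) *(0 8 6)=(0 8 6)(2 7 11 3)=[8, 1, 7, 2, 4, 5, 0, 11, 6, 9, 10, 3]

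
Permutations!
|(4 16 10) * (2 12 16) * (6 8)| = |(2 12 16 10 4)(6 8)| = 10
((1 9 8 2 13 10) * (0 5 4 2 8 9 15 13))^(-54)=((0 5 4 2)(1 15 13 10))^(-54)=(0 4)(1 13)(2 5)(10 15)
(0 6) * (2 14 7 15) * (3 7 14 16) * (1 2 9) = [6, 2, 16, 7, 4, 5, 0, 15, 8, 1, 10, 11, 12, 13, 14, 9, 3] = (0 6)(1 2 16 3 7 15 9)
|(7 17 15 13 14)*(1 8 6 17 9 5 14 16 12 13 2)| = |(1 8 6 17 15 2)(5 14 7 9)(12 13 16)| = 12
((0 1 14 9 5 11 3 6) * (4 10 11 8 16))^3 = ((0 1 14 9 5 8 16 4 10 11 3 6))^3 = (0 9 16 11)(1 5 4 3)(6 14 8 10)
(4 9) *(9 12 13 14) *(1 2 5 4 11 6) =(1 2 5 4 12 13 14 9 11 6) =[0, 2, 5, 3, 12, 4, 1, 7, 8, 11, 10, 6, 13, 14, 9]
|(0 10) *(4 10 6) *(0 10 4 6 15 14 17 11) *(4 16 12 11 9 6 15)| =5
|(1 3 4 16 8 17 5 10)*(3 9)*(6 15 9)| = 11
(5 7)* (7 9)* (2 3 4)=(2 3 4)(5 9 7)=[0, 1, 3, 4, 2, 9, 6, 5, 8, 7]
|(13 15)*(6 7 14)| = 6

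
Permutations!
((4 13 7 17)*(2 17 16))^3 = (2 13)(4 16)(7 17)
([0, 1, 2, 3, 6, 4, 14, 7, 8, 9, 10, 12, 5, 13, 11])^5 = [0, 1, 2, 3, 5, 12, 4, 7, 8, 9, 10, 14, 11, 13, 6]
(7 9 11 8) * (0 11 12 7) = [11, 1, 2, 3, 4, 5, 6, 9, 0, 12, 10, 8, 7] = (0 11 8)(7 9 12)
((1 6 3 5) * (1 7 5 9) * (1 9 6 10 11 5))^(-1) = ((1 10 11 5 7)(3 6))^(-1) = (1 7 5 11 10)(3 6)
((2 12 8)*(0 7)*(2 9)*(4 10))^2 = ((0 7)(2 12 8 9)(4 10))^2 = (2 8)(9 12)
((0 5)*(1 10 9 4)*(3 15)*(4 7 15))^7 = ((0 5)(1 10 9 7 15 3 4))^7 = (15)(0 5)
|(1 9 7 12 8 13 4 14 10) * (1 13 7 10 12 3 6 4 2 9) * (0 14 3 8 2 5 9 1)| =60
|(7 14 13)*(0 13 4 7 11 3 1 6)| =|(0 13 11 3 1 6)(4 7 14)| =6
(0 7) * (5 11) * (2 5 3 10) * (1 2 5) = (0 7)(1 2)(3 10 5 11) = [7, 2, 1, 10, 4, 11, 6, 0, 8, 9, 5, 3]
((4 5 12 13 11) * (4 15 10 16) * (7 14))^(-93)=((4 5 12 13 11 15 10 16)(7 14))^(-93)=(4 13 10 5 11 16 12 15)(7 14)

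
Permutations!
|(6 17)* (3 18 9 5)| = 4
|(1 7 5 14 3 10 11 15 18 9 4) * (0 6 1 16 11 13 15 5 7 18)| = |(0 6 1 18 9 4 16 11 5 14 3 10 13 15)| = 14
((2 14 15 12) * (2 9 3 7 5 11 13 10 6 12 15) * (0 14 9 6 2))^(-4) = (15)(2 5)(3 13)(7 10)(9 11)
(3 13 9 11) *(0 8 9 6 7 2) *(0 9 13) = (0 8 13 6 7 2 9 11 3) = [8, 1, 9, 0, 4, 5, 7, 2, 13, 11, 10, 3, 12, 6]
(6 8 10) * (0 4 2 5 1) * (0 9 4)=[0, 9, 5, 3, 2, 1, 8, 7, 10, 4, 6]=(1 9 4 2 5)(6 8 10)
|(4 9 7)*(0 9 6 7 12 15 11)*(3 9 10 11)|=12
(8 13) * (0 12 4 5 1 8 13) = (13)(0 12 4 5 1 8) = [12, 8, 2, 3, 5, 1, 6, 7, 0, 9, 10, 11, 4, 13]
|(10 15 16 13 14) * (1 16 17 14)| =12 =|(1 16 13)(10 15 17 14)|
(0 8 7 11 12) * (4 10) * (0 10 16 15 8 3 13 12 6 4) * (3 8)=[8, 1, 2, 13, 16, 5, 4, 11, 7, 9, 0, 6, 10, 12, 14, 3, 15]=(0 8 7 11 6 4 16 15 3 13 12 10)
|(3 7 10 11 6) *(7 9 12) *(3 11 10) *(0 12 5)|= |(0 12 7 3 9 5)(6 11)|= 6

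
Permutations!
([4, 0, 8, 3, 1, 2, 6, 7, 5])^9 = [0, 1, 2, 3, 4, 5, 6, 7, 8]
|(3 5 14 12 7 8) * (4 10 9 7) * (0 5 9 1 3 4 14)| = 14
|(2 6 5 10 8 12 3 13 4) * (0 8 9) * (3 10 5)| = 5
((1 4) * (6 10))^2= (10)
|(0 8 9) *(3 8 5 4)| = 6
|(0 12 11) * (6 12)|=4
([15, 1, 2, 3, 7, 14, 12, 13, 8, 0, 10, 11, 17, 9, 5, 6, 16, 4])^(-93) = [7, 1, 2, 3, 6, 14, 9, 12, 8, 4, 10, 11, 0, 17, 5, 13, 16, 15]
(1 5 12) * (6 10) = (1 5 12)(6 10) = [0, 5, 2, 3, 4, 12, 10, 7, 8, 9, 6, 11, 1]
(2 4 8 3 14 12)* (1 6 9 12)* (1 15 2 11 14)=(1 6 9 12 11 14 15 2 4 8 3)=[0, 6, 4, 1, 8, 5, 9, 7, 3, 12, 10, 14, 11, 13, 15, 2]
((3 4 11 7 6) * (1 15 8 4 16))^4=((1 15 8 4 11 7 6 3 16))^4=(1 11 16 4 3 8 6 15 7)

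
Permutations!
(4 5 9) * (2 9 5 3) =(2 9 4 3) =[0, 1, 9, 2, 3, 5, 6, 7, 8, 4]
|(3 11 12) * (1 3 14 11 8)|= 3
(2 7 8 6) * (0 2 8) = (0 2 7)(6 8) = [2, 1, 7, 3, 4, 5, 8, 0, 6]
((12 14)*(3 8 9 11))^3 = ((3 8 9 11)(12 14))^3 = (3 11 9 8)(12 14)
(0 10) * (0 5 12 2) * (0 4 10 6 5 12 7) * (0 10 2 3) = (0 6 5 7 10 12 3)(2 4) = [6, 1, 4, 0, 2, 7, 5, 10, 8, 9, 12, 11, 3]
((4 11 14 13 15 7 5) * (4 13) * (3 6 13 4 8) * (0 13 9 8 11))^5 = ((0 13 15 7 5 4)(3 6 9 8)(11 14))^5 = (0 4 5 7 15 13)(3 6 9 8)(11 14)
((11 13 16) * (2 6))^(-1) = ((2 6)(11 13 16))^(-1) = (2 6)(11 16 13)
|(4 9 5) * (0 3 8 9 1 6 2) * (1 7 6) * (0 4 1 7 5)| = 12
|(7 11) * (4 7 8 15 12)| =6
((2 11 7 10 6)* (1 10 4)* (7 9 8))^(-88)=((1 10 6 2 11 9 8 7 4))^(-88)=(1 6 11 8 4 10 2 9 7)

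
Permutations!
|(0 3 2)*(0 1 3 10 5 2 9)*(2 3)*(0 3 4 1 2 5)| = 6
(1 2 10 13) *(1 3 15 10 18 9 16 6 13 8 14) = (1 2 18 9 16 6 13 3 15 10 8 14) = [0, 2, 18, 15, 4, 5, 13, 7, 14, 16, 8, 11, 12, 3, 1, 10, 6, 17, 9]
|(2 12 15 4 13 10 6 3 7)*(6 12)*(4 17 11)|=28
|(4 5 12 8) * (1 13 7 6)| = |(1 13 7 6)(4 5 12 8)| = 4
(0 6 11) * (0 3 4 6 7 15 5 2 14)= (0 7 15 5 2 14)(3 4 6 11)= [7, 1, 14, 4, 6, 2, 11, 15, 8, 9, 10, 3, 12, 13, 0, 5]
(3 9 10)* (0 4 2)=(0 4 2)(3 9 10)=[4, 1, 0, 9, 2, 5, 6, 7, 8, 10, 3]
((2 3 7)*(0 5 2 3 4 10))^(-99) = ((0 5 2 4 10)(3 7))^(-99) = (0 5 2 4 10)(3 7)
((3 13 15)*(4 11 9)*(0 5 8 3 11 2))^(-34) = (0 11 8 4 13)(2 15 5 9 3) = ((0 5 8 3 13 15 11 9 4 2))^(-34)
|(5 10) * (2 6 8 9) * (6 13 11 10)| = 8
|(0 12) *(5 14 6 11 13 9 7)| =14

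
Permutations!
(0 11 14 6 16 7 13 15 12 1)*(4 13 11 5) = (0 5 4 13 15 12 1)(6 16 7 11 14) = [5, 0, 2, 3, 13, 4, 16, 11, 8, 9, 10, 14, 1, 15, 6, 12, 7]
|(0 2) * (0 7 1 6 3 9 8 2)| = 7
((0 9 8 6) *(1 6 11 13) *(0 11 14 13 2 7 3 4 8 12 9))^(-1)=(1 13 14 8 4 3 7 2 11 6)(9 12)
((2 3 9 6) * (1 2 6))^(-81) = ((1 2 3 9))^(-81) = (1 9 3 2)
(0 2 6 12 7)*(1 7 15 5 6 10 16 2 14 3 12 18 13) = (0 14 3 12 15 5 6 18 13 1 7)(2 10 16) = [14, 7, 10, 12, 4, 6, 18, 0, 8, 9, 16, 11, 15, 1, 3, 5, 2, 17, 13]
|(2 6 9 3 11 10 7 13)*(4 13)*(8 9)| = 10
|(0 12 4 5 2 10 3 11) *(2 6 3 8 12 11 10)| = 14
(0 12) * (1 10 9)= (0 12)(1 10 9)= [12, 10, 2, 3, 4, 5, 6, 7, 8, 1, 9, 11, 0]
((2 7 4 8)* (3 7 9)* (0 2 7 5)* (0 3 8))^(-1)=((0 2 9 8 7 4)(3 5))^(-1)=(0 4 7 8 9 2)(3 5)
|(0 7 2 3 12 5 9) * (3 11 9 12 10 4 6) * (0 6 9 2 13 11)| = 10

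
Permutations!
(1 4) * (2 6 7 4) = (1 2 6 7 4) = [0, 2, 6, 3, 1, 5, 7, 4]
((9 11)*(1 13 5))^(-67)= (1 5 13)(9 11)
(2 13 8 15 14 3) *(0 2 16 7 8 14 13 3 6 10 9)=[2, 1, 3, 16, 4, 5, 10, 8, 15, 0, 9, 11, 12, 14, 6, 13, 7]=(0 2 3 16 7 8 15 13 14 6 10 9)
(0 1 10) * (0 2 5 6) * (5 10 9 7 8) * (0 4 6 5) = [1, 9, 10, 3, 6, 5, 4, 8, 0, 7, 2] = (0 1 9 7 8)(2 10)(4 6)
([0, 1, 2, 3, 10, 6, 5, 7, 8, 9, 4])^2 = (10)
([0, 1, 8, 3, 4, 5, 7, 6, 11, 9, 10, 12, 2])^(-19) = [0, 1, 8, 3, 4, 5, 7, 6, 11, 9, 10, 12, 2]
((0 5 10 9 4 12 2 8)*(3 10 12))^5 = (12)(3 10 9 4)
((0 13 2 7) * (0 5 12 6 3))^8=(13)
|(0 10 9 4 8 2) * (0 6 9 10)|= 5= |(10)(2 6 9 4 8)|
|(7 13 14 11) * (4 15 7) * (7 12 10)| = 8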